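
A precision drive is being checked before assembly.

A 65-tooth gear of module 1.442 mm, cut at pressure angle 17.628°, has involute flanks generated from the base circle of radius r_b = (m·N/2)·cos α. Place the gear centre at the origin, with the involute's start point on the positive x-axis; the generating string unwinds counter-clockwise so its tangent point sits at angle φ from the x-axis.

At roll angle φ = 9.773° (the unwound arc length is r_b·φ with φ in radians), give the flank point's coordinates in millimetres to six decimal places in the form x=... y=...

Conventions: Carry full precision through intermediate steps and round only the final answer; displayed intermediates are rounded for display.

class = single-mesh tooth geometry [base-circle involute, m = 1.442, 65T]
pitch radius r_p = m·N/2 = 1.442·65/2 = 46.865000
base radius r_b = r_p·cos α = 46.865000·cos 17.628° = 44.664350
roll angle φ = 9.773° = 0.17057103 rad
x = r_b·(cos φ + φ·sin φ) = 45.309375
y = r_b·(sin φ − φ·cos φ) = 0.073670

x=45.309375 y=0.073670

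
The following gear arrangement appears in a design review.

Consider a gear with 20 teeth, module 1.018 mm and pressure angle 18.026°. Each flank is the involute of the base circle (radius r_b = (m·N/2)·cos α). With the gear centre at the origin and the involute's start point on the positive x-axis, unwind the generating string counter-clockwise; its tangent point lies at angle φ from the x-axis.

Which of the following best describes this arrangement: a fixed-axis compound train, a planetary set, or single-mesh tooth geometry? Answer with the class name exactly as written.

recognized (one wheel, involute flank): single-mesh tooth geometry, m = 1.018, N = 20
classification: single-mesh tooth geometry

single-mesh tooth geometry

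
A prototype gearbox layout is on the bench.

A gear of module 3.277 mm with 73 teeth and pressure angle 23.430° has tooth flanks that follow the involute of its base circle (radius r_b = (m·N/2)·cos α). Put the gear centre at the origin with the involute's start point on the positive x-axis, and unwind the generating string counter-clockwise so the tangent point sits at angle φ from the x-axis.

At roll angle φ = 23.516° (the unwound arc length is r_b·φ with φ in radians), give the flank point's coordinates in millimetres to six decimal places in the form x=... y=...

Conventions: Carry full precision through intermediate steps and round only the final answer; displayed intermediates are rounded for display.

x=118.606311 y=2.486939

recognized (one wheel, involute flank): single-mesh tooth geometry, m = 3.277, N = 73
pitch radius r_p = m·N/2 = 3.277·73/2 = 119.610500
base radius r_b = r_p·cos α = 119.610500·cos 23.430° = 109.748202
roll angle φ = 23.516° = 0.41043163 rad
x = r_b·(cos φ + φ·sin φ) = 118.606311
y = r_b·(sin φ − φ·cos φ) = 2.486939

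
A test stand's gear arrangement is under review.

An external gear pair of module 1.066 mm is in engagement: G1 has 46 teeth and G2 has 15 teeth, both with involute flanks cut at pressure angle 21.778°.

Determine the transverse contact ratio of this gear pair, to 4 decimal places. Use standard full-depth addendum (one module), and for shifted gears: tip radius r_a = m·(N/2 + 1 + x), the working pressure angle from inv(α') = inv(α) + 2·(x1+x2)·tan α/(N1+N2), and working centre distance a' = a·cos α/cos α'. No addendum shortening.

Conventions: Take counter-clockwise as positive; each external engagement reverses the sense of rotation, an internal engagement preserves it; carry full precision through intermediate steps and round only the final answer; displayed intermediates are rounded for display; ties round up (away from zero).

topology: single-mesh involute geometry — m = 1.066, 46T/15T pair
base radii: r_b1 = 22.768110, r_b2 = 7.424384
tip radii: r_a1 = 25.584000, r_a2 = 9.061000
no profile shift: α' = α, a' = a
action lengths: √(r_a1²−r_b1²) = 11.668514, √(r_a2²−r_b2²) = 5.194251
base pitch p_b = π·m·cos α = 3.109919
CR = (11.668514 + 5.194251 − 32.513000·sin 21.77800°)/3.109919 = 1.543473
contact ratio ≈ 1.5435

1.5435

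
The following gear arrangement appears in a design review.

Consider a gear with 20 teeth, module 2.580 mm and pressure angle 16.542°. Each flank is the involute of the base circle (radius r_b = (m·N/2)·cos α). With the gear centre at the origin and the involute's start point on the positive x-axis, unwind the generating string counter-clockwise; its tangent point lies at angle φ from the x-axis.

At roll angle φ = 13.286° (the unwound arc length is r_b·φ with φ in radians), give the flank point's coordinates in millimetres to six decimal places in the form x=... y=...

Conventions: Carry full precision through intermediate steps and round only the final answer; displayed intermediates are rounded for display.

topology: single-mesh involute geometry — m = 2.580, N = 20
pitch radius r_p = m·N/2 = 2.580·20/2 = 25.800000
base radius r_b = r_p·cos α = 25.800000·cos 16.542° = 24.732171
roll angle φ = 13.286° = 0.23188444 rad
x = r_b·(cos φ + φ·sin φ) = 25.388189
y = r_b·(sin φ − φ·cos φ) = 0.102240

x=25.388189 y=0.102240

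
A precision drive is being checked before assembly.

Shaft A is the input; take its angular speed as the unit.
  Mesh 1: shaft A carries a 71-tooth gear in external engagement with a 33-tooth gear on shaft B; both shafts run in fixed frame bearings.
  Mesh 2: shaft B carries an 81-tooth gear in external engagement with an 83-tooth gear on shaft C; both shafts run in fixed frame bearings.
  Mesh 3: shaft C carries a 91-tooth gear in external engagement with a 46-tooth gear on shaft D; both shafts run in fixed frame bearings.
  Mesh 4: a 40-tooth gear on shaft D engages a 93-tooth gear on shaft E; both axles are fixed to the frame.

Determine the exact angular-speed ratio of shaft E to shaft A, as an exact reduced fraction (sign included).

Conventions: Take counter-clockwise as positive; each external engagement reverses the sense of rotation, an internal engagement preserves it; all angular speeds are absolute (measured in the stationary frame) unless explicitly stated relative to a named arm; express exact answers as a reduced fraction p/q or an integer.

class = fixed-axis compound train [4 meshes; 4 ratios multiply, 4 sense flips]
mesh 1 [71T→33T]: running ratio 71/33, sense −
mesh 2 [81T→83T]: running ratio 1917/913, sense +
mesh 3 [91T→46T]: running ratio 174447/41998, sense −
mesh 4 [40T→93T]: running ratio 1162980/650969, sense +
ω_out/ω_in = 1162980/650969

1162980/650969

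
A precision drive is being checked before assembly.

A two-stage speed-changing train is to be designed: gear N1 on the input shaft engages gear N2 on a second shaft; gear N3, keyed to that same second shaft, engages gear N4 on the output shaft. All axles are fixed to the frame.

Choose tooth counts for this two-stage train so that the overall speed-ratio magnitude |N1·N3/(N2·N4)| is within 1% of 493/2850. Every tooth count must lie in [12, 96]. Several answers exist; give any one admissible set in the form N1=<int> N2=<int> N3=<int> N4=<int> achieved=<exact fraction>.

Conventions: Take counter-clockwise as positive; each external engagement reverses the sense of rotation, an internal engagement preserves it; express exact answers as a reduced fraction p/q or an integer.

N1=17 N2=30 N3=29 N4=95 achieved=493/2850

design class (target 493/2850): fixed-axis compound train
target = 493/2850 in lowest terms: an exact hit needs N1·N3 = k·493 and N2·N4 = k·2850 for one integer k, every count in [12, 96]; additionally prefer no 1:1 stage (N1 ≠ N2, N3 ≠ N4)
k = 1: N1·N3 = 493 = 17·29, N2·N4 = 2850 = 30·95
achieved = 17·29/(30·95) = 493/2850; |achieved − target| = 0 ≤ 493/285000 ✓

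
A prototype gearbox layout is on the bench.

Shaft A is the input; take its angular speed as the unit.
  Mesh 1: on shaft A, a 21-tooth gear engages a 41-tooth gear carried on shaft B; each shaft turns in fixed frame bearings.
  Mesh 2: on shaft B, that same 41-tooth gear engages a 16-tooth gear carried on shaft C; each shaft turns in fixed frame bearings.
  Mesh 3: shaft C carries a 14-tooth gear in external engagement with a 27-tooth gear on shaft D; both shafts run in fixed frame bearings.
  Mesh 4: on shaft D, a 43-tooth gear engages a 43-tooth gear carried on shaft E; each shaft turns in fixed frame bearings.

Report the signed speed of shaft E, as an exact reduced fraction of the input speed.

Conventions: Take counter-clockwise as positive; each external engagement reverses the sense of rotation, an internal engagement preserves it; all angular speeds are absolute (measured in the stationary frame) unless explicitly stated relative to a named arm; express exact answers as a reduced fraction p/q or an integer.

4-mesh fixed-axis compound train (all bearings frame-fixed)
mesh 1 [21T→41T]: |ω|/ω_in = 1×21/41 = 21/41, sense flips to −
mesh 2 [41T→16T]: |ω|/ω_in = (21/41)×41/16 = 21/16, sense flips to +
mesh 3 [14T→27T]: |ω|/ω_in = (21/16)×14/27 = 49/72, sense flips to −
mesh 4 [43T→43T]: |ω|/ω_in = (49/72)×43/43 = 49/72, sense flips to +
signed output speed (× input speed) = 49/72

49/72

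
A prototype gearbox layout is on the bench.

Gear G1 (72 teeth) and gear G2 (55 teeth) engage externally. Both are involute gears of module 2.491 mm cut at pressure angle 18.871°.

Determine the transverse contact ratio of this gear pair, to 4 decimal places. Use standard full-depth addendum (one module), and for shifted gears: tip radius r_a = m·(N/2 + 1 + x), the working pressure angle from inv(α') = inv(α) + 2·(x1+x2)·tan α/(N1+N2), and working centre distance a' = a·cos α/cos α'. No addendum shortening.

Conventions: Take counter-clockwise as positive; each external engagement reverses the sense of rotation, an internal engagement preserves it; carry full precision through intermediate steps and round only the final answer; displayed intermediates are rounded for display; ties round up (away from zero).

topology: single-mesh involute geometry — m = 2.491, 72T/55T pair
base radii: r_b1 = 84.855842, r_b2 = 64.820435
tip radii: r_a1 = 92.167000, r_a2 = 70.993500
no profile shift: α' = α, a' = a
action lengths: √(r_a1²−r_b1²) = 35.975574, √(r_a2²−r_b2²) = 28.954935
base pitch p_b = π·m·cos α = 7.405069
CR = (35.975574 + 28.954935 − 158.178500·sin 18.87100°)/7.405069 = 1.859468
contact ratio ≈ 1.8595

1.8595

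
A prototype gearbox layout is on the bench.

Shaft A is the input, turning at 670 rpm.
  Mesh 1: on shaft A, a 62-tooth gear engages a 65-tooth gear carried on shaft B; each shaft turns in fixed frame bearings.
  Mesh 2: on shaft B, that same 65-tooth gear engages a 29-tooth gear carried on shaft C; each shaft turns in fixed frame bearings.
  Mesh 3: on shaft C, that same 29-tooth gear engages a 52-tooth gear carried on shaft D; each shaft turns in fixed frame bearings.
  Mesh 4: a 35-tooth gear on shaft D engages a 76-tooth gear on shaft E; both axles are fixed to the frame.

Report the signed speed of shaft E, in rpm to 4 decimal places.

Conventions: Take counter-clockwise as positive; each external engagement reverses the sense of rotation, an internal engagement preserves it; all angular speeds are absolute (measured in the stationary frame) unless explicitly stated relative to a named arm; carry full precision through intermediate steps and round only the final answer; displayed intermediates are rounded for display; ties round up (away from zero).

+367.8897 rpm

recognized (5 fixed axles, 4 meshes): fixed-axis compound train
mesh 1 [62T→65T]: ω = 670.0000×62/65 = 639.0769 rpm, sense flips to −
mesh 2 [65T→29T]: ω = 639.0769×65/29 = 1432.4138 rpm, sense flips to +
mesh 3 [29T→52T]: ω = 1432.4138×29/52 = 798.8462 rpm, sense flips to −
mesh 4 [35T→76T]: ω = 798.8462×35/76 = 367.8897 rpm, sense flips to +
signed output speed = +367.8897 rpm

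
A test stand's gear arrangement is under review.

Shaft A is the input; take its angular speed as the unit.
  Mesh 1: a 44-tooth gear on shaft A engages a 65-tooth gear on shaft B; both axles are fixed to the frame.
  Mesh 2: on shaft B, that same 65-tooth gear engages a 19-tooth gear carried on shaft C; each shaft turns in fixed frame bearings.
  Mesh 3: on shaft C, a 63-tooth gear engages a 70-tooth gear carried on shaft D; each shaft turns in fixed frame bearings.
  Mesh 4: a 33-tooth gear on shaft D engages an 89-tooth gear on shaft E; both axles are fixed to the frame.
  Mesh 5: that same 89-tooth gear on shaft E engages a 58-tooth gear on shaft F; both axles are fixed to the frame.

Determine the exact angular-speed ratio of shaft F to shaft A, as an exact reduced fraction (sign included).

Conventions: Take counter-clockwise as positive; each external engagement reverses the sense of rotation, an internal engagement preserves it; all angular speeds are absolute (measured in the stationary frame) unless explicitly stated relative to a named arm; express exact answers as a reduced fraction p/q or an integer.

class = fixed-axis compound train [5 meshes; 5 ratios multiply, 5 sense flips]
mesh 1 [44T→65T]: running ratio 44/65, sense −
mesh 2 [65T→19T]: running ratio 44/19, sense +
mesh 3 [63T→70T]: running ratio 198/95, sense −
mesh 4 [33T→89T]: running ratio 6534/8455, sense +
mesh 5 [89T→58T]: running ratio 3267/2755, sense −
ω_out/ω_in = -3267/2755

-3267/2755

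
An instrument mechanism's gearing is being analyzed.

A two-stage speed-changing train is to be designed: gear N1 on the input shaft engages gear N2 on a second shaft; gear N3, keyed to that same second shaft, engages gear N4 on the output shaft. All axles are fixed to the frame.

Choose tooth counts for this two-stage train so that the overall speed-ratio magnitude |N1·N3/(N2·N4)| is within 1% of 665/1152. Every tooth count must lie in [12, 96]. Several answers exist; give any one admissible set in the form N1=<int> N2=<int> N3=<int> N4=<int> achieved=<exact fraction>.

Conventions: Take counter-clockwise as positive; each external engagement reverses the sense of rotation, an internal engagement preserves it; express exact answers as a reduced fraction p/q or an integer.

N1=19 N2=12 N3=35 N4=96 achieved=665/1152

class = fixed-axis compound train [2-stage, 665/1152 wanted]
target = 665/1152 in lowest terms: an exact hit needs N1·N3 = k·665 and N2·N4 = k·1152 for one integer k, every count in [12, 96]; additionally prefer no 1:1 stage (N1 ≠ N2, N3 ≠ N4)
k = 1: N1·N3 = 665 = 19·35, N2·N4 = 1152 = 12·96
achieved = 19·35/(12·96) = 665/1152; |achieved − target| = 0 ≤ 133/23040 ✓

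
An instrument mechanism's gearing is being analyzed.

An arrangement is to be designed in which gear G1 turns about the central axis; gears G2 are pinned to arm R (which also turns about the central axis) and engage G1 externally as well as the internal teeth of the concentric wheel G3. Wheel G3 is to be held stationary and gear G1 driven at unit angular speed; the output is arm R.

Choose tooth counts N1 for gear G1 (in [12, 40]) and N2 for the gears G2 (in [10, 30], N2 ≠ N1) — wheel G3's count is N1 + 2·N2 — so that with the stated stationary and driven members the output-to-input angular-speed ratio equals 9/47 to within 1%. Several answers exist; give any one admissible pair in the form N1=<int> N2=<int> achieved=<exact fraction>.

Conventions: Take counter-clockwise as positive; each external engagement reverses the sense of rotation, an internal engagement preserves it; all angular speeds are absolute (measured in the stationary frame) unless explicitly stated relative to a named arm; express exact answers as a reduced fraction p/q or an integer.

topology: planetary set — design target 9/47, arm = carrier (Willis)
Willis with ω_ring = 0: ω_arm/ω_sun = N1/(N1+N3); set equal to 9/47  ⇒  N3/N1 = 1/(9/47) − 1 = 38/9
N3 = N1 + 2·N2  ⇒  N2/N1 = (N3/N1 − 1)/2 = (38/9 − 1)/2 = 29/18
smallest multiple with N1 ≥ 12 and N2 ≥ 10: k = 1  ⇒  N1 = 1·18 = 18, N2 = 1·29 = 29 (N1 ≤ 40, N2 ≤ 30, N2 ≠ N1 ✓), N3 = 18 + 2·29 = 76
check: N1/(N1+N3) with N1 = 18, N3 = 76 gives 9/47; |achieved − target| = 0 ≤ 9/4700 ✓

N1=18 N2=29 achieved=9/47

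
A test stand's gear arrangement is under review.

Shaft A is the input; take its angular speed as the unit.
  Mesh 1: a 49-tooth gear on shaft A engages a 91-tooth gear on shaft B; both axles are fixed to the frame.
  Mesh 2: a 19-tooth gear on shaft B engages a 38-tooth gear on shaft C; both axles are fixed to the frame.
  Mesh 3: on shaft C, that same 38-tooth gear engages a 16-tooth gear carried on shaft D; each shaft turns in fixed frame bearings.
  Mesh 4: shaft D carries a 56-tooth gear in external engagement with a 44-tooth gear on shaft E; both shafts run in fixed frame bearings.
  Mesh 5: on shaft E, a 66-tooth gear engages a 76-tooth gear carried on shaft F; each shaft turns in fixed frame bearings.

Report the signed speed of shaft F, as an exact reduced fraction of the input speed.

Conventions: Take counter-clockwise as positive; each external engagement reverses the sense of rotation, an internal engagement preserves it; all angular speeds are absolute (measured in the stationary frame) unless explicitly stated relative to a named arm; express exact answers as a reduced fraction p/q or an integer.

-147/208

5-mesh fixed-axis compound train (all bearings frame-fixed)
mesh 1 [49T→91T]: |ω|/ω_in = 1×49/91 = 7/13, sense flips to −
mesh 2 [19T→38T]: |ω|/ω_in = (7/13)×19/38 = 7/26, sense flips to +
mesh 3 [38T→16T]: |ω|/ω_in = (7/26)×38/16 = 133/208, sense flips to −
mesh 4 [56T→44T]: |ω|/ω_in = (133/208)×56/44 = 931/1144, sense flips to +
mesh 5 [66T→76T]: |ω|/ω_in = (931/1144)×66/76 = 147/208, sense flips to −
signed output speed (× input speed) = -147/208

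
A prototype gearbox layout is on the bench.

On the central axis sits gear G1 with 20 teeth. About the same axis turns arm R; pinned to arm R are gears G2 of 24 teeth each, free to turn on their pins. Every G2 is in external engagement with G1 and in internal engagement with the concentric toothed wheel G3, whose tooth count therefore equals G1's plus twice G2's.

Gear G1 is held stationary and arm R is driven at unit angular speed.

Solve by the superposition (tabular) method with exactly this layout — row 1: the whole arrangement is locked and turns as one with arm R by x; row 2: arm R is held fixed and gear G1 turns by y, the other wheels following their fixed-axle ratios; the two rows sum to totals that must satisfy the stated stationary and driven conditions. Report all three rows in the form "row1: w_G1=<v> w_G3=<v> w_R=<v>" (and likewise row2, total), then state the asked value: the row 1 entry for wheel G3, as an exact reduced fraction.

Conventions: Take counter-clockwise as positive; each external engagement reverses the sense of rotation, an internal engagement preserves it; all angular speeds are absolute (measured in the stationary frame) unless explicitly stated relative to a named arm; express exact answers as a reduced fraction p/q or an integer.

topology: planetary set — G1 20T / G2 24T / G3 68T, arm = carrier (Willis)
row 1 (train locked, turned with arm): all members turn x
row 2 — arm fixed, fixed-axis ratios: sun y, ring −(20/68)·y, arm 0
boundary: total ω_sun = x + y = 0 and total ω_arm = x = 1  ⇒  y = -1, x = 1
row 2 ring = −(20/68)·(-1) = 5/17
totals (row 1 + row 2): sun 1 + (-1) = 0, ring 1 + 5/17 = 22/17, arm 1 + 0 = 1
asked cell (row1, ring) = 1

row1: w_G1=1 w_G3=1 w_R=1
row2: w_G1=-1 w_G3=5/17 w_R=0
total: w_G1=0 w_G3=22/17 w_R=1
asked value: 1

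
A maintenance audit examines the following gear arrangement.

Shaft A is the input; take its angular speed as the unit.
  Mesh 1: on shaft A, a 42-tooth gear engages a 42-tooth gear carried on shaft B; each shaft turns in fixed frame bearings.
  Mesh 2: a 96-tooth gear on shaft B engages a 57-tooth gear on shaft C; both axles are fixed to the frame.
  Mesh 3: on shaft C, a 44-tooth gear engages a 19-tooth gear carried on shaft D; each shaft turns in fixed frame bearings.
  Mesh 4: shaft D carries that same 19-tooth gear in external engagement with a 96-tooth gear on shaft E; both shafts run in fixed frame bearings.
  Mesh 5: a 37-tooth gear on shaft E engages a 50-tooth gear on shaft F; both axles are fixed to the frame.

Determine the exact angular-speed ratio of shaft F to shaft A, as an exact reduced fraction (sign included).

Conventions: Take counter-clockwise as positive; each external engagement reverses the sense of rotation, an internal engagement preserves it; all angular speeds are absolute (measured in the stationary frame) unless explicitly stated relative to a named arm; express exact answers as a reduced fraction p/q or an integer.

class = fixed-axis compound train [5 meshes; 5 ratios multiply, 5 sense flips]
mesh 1 [42T→42T]: running ratio 1, sense −
mesh 2 [96T→57T]: running ratio 32/19, sense +
mesh 3 [44T→19T]: running ratio 1408/361, sense −
mesh 4 [19T→96T]: running ratio 44/57, sense +
mesh 5 [37T→50T]: running ratio 814/1425, sense −
ω_out/ω_in = -814/1425

-814/1425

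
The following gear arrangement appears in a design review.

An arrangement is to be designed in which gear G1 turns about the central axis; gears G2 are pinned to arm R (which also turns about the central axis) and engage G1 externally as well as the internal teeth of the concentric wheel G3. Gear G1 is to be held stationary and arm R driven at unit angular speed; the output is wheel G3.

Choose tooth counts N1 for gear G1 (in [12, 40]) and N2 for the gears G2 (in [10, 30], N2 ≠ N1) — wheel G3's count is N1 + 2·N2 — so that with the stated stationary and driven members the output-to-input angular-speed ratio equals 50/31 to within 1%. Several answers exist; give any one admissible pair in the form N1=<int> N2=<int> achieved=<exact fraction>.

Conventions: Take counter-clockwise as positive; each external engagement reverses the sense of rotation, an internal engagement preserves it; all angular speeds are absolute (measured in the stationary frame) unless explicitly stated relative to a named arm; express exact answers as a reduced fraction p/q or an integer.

design class (target 50/31): planetary set
Willis with ω_sun = 0: ω_ring/ω_arm = (N1+N3)/N3; set equal to 50/31  ⇒  N3/N1 = 1/(50/31 − 1) = 31/19
N3 = N1 + 2·N2  ⇒  N2/N1 = (N3/N1 − 1)/2 = (31/19 − 1)/2 = 6/19
smallest multiple with N1 ≥ 12 and N2 ≥ 10: k = 2  ⇒  N1 = 2·19 = 38, N2 = 2·6 = 12 (N1 ≤ 40, N2 ≤ 30, N2 ≠ N1 ✓), N3 = 38 + 2·12 = 62
check: (N1+N3)/N3 with N1 = 38, N3 = 62 gives 50/31; |achieved − target| = 0 ≤ 1/62 ✓

N1=38 N2=12 achieved=50/31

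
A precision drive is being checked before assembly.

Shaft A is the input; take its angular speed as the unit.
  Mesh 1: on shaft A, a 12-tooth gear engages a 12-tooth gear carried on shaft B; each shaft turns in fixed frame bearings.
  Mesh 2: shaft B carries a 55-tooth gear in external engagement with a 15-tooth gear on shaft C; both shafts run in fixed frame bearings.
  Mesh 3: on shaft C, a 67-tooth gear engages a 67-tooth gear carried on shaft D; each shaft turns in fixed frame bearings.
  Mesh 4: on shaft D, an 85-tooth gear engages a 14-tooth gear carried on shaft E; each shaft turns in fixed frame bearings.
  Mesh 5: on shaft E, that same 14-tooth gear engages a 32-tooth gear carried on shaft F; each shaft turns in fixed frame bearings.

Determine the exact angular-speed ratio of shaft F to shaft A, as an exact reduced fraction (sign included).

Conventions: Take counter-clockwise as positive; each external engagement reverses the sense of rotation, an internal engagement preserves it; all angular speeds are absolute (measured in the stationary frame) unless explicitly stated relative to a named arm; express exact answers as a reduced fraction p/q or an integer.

-935/96

class = fixed-axis compound train [5 meshes; 5 ratios multiply, 5 sense flips]
mesh 1 [12T→12T]: running ratio 1, sense −
mesh 2 [55T→15T]: running ratio 11/3, sense +
mesh 3 [67T→67T]: running ratio 11/3, sense −
mesh 4 [85T→14T]: running ratio 935/42, sense +
mesh 5 [14T→32T]: running ratio 935/96, sense −
ω_out/ω_in = -935/96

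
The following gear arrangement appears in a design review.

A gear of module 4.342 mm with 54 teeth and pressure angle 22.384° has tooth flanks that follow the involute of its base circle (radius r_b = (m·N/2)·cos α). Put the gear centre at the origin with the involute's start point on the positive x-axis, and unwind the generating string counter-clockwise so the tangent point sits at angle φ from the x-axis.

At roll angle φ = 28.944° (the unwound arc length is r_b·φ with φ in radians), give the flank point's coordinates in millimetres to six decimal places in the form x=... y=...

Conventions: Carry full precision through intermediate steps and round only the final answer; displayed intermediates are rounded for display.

recognized (one wheel, involute flank): single-mesh tooth geometry, m = 4.342, N = 54
pitch radius r_p = m·N/2 = 4.342·54/2 = 117.234000
base radius r_b = r_p·cos α = 117.234000·cos 22.384° = 108.400701
roll angle φ = 28.944° = 0.50516810 rad
x = r_b·(cos φ + φ·sin φ) = 121.362339
y = r_b·(sin φ − φ·cos φ) = 4.540408

x=121.362339 y=4.540408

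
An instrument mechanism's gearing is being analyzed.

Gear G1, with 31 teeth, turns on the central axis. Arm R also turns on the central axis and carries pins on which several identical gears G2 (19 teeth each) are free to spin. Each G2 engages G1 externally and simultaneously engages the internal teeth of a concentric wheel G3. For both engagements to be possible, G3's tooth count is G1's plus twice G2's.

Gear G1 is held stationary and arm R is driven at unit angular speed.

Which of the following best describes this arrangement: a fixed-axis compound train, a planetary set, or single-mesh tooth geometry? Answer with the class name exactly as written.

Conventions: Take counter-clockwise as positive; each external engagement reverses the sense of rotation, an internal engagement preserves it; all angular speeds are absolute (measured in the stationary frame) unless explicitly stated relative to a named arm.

class = planetary set [G3 = 31+2·19 = 69; Willis about the carrier]
classification: planetary set

planetary set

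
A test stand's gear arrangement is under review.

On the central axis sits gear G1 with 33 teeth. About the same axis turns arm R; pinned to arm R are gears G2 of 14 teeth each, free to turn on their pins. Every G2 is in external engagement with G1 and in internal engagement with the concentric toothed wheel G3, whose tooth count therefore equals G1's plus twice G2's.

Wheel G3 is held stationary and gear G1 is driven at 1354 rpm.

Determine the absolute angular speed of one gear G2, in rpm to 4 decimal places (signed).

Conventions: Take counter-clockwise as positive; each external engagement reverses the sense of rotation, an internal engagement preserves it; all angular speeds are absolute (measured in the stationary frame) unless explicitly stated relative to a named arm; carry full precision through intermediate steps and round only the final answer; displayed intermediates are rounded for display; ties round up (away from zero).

recognized (axles ride arm R): planetary set, 33/14/61 teeth
normalise by the input: solve with ω_sun = 1, then scale by 1354 rpm
ring teeth: 33 + 2·14 = 61
33(ω_sun−ω_arm) = −61(ω_ring−ω_arm),  ω_ring = 0, ω_sun = 1
33(1−ω_arm) = −61(0−ω_arm)  ⇒  94·ω_arm = 33  ⇒  ω_arm = 33/94
sun–planet mesh: 33·(1−33/94) = −14·(ω_p−ω_arm)  ⇒  ω_p−ω_arm = -2013/1316
ω_p = 33/94 − 2013/1316 = -33/28
scale: ω_p = -33/28 × 1354 rpm = -1595.7857 rpm

-1595.7857 rpm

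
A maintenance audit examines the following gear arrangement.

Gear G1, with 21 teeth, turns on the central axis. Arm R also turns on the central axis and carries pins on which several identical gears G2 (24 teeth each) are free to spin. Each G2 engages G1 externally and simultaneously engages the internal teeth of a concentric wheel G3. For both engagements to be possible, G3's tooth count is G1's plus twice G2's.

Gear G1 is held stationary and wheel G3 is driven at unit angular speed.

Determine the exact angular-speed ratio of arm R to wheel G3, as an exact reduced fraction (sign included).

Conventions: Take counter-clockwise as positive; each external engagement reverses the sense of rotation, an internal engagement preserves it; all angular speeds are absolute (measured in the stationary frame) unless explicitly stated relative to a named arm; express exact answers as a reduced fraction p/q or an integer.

23/30

class = planetary set [G3 = 21+2·24 = 69; Willis about the carrier]
ring teeth: 21 + 2·24 = 69
21(ω_sun−ω_arm) = −69(ω_ring−ω_arm),  ω_sun = 0, ω_ring = 1
21(0−ω_arm) = −69(1−ω_arm)  ⇒  90·ω_arm = 69  ⇒  ω_arm = 23/30
ω_out/ω_in = 23/30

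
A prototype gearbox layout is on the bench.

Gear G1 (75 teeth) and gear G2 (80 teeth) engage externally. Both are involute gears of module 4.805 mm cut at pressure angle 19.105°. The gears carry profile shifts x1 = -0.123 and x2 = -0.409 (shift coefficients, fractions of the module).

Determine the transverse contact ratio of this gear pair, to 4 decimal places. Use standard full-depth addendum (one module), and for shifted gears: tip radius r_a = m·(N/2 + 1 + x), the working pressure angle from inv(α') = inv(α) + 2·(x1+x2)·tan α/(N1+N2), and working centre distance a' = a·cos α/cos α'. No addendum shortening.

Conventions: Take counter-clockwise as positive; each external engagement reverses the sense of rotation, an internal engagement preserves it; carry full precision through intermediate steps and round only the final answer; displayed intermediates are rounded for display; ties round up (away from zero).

single-mesh involute tooth geometry (75T engaging 80T at module 4.805)
base radii: r_b1 = 170.262836, r_b2 = 181.613692
tip radii: r_a1 = 184.401485, r_a2 = 195.039755
inv(α') = inv(19.105°) + 2·(-0.123-0.409)·tan α/(75+80) = 0.01055590  ⇒  α' = 17.88826°
a' = a·cos α / cos α' = 372.3875·cos 19.105°/cos 17.88826° = 369.751283
action lengths: √(r_a1²−r_b1²) = 70.812953, √(r_a2²−r_b2²) = 71.112396
base pitch p_b = π·m·cos α = 14.263906
CR = (70.812953 + 71.112396 − 369.751283·sin 17.88826°)/14.263906 = 1.987670
contact ratio ≈ 1.9877

1.9877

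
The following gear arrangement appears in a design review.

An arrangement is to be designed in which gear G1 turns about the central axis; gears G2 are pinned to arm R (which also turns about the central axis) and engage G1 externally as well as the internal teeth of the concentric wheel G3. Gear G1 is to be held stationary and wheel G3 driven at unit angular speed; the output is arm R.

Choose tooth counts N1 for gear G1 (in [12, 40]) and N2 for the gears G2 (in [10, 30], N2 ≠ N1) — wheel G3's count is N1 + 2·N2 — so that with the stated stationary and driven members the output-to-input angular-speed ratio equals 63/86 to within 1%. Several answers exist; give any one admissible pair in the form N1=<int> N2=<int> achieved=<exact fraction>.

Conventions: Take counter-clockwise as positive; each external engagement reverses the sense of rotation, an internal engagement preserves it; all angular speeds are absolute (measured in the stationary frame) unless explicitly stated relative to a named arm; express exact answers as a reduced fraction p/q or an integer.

topology: planetary set — design target 63/86, arm = carrier (Willis)
Willis with ω_sun = 0: ω_arm/ω_ring = N3/(N1+N3); set equal to 63/86  ⇒  N3/N1 = (63/86)/(1 − 63/86) = 63/23
N3 = N1 + 2·N2  ⇒  N2/N1 = (N3/N1 − 1)/2 = (63/23 − 1)/2 = 20/23
smallest multiple with N1 ≥ 12 and N2 ≥ 10: k = 1  ⇒  N1 = 1·23 = 23, N2 = 1·20 = 20 (N1 ≤ 40, N2 ≤ 30, N2 ≠ N1 ✓), N3 = 23 + 2·20 = 63
check: N3/(N1+N3) with N1 = 23, N3 = 63 gives 63/86; |achieved − target| = 0 ≤ 63/8600 ✓

N1=23 N2=20 achieved=63/86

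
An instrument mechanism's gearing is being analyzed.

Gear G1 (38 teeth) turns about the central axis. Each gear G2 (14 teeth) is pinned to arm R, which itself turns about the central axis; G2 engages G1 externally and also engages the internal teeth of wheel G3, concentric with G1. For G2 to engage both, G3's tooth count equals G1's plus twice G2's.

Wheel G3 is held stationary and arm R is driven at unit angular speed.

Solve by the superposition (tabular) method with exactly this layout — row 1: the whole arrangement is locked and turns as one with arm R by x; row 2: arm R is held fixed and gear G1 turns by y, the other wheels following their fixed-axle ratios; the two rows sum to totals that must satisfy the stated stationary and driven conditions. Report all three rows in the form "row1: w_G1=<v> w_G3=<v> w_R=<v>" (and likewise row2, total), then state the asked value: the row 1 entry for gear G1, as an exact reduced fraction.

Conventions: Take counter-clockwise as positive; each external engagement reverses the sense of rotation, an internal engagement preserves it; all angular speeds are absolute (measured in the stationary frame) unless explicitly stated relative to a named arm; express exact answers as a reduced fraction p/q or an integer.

recognized (axles ride arm R): planetary set, 38/14/66 teeth
row 1 — lock + rotate with arm: ω_sun = ω_ring = ω_arm = x
row 2: sun turns y, ring = −(38/66)·y, arm 0
boundary: total ω_ring = x − (38/66)·y = 0 and total ω_arm = x = 1  ⇒  y = 33/19, x = 1
row 2 ring = −(38/66)·33/19 = -1
totals (row 1 + row 2): sun 1 + 33/19 = 52/19, ring 1 + (-1) = 0, arm 1 + 0 = 1
asked cell (row1, sun) = 1

row1: w_G1=1 w_G3=1 w_R=1
row2: w_G1=33/19 w_G3=-1 w_R=0
total: w_G1=52/19 w_G3=0 w_R=1
asked value: 1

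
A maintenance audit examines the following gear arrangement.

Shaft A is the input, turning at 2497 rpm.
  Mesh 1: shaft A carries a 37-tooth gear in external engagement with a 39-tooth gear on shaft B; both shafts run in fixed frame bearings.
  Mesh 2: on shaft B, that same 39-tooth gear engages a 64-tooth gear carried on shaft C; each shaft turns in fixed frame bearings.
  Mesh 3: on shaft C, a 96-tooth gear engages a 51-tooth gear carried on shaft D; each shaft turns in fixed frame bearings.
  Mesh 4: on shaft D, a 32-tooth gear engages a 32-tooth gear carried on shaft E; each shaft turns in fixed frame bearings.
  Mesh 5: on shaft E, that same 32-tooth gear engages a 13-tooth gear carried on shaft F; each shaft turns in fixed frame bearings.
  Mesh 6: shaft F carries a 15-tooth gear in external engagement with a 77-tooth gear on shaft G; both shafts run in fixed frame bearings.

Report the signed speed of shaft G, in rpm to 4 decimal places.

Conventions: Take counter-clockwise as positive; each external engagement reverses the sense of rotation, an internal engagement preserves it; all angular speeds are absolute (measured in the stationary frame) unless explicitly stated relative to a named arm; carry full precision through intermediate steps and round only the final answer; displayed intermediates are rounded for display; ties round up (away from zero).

+1303.0123 rpm

topology: fixed-axis compound train — 6 meshes, A→G
mesh 1 [37T→39T]: ω = 2497.0000×37/39 = 2368.9487 rpm, sense flips to −
mesh 2 [39T→64T]: ω = 2368.9487×39/64 = 1443.5781 rpm, sense flips to +
mesh 3 [96T→51T]: ω = 1443.5781×96/51 = 2717.3235 rpm, sense flips to −
mesh 4 [32T→32T]: ω = 2717.3235×32/32 = 2717.3235 rpm, sense flips to +
mesh 5 [32T→13T]: ω = 2717.3235×32/13 = 6688.7964 rpm, sense flips to −
mesh 6 [15T→77T]: ω = 6688.7964×15/77 = 1303.0123 rpm, sense flips to +
signed output speed = +1303.0123 rpm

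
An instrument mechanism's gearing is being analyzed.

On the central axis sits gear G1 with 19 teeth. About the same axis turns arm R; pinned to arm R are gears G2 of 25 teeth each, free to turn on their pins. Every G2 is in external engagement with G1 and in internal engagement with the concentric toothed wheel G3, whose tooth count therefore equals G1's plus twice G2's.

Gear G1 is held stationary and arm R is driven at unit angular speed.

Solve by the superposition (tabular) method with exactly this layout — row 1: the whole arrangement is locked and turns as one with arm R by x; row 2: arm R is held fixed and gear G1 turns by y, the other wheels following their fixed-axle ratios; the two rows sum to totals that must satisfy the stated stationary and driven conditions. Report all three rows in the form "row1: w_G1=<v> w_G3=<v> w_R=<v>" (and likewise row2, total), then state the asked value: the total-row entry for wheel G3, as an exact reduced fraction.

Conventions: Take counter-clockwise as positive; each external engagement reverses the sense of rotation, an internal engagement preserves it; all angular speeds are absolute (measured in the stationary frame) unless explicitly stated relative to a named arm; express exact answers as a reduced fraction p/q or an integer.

topology: planetary set — G1 19T / G2 25T / G3 69T, arm = carrier (Willis)
row 1: whole set turns with the arm by x
row 2 — arm fixed, fixed-axis ratios: sun y, ring −(19/69)·y, arm 0
boundary: total ω_sun = x + y = 0 and total ω_arm = x = 1  ⇒  y = -1, x = 1
row 2 ring = −(19/69)·(-1) = 19/69
totals (row 1 + row 2): sun 1 + (-1) = 0, ring 1 + 19/69 = 88/69, arm 1 + 0 = 1
asked cell (total, ring) = 88/69

row1: w_G1=1 w_G3=1 w_R=1
row2: w_G1=-1 w_G3=19/69 w_R=0
total: w_G1=0 w_G3=88/69 w_R=1
asked value: 88/69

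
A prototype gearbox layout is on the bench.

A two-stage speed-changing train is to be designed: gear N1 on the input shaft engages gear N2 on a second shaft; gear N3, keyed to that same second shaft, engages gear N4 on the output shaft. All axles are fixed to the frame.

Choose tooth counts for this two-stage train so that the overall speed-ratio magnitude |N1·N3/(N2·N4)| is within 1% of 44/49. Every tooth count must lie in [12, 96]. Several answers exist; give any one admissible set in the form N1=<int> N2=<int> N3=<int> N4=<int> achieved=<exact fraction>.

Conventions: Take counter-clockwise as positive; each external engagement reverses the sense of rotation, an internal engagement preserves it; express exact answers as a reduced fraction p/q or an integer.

topology: fixed-axis compound train — 2 stages, target 44/49
target = 44/49 in lowest terms: an exact hit needs N1·N3 = k·44 and N2·N4 = k·49 for one integer k, every count in [12, 96]; additionally prefer no 1:1 stage (N1 ≠ N2, N3 ≠ N4)
k = 1…5: no 1:1-free in-range split of k·44 and k·49 into factor pairs; take k = 6
k = 6: N1·N3 = 264 = 12·22, N2·N4 = 294 = 14·21
achieved = 12·22/(14·21) = 44/49; |achieved − target| = 0 ≤ 11/1225 ✓

N1=12 N2=14 N3=22 N4=21 achieved=44/49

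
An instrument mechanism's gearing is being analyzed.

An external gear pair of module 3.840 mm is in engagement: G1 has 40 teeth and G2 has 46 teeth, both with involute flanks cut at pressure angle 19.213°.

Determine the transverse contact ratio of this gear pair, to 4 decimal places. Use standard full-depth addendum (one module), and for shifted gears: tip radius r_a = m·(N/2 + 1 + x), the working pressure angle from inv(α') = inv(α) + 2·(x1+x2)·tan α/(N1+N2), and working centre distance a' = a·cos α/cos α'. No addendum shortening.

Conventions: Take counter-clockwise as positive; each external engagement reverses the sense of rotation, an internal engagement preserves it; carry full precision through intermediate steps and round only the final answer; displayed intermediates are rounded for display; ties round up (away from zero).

1.7677

recognized (one external pair, fixed centres): single-mesh tooth geometry, m = 3.840, N1 = 40, N2 = 46
base radii: r_b1 = 72.522373, r_b2 = 83.400729
tip radii: r_a1 = 80.640000, r_a2 = 92.160000
no profile shift: α' = α, a' = a
action lengths: √(r_a1²−r_b1²) = 35.260673, √(r_a2²−r_b2²) = 39.214590
base pitch p_b = π·m·cos α = 11.391788
CR = (35.260673 + 39.214590 − 165.120000·sin 19.21300°)/11.391788 = 1.767714
contact ratio ≈ 1.7677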